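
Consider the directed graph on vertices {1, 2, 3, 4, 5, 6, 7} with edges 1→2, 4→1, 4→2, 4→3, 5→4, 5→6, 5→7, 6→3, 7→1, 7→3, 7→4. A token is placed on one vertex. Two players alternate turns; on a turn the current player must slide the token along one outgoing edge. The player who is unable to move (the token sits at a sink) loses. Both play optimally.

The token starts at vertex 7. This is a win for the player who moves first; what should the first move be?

Compute win/loss labels from the base case upward. A position with no move is L. Any other position is W if it can reach an L in one move, else L.
Every edge goes from a vertex to one that appears earlier in the order 3, 2, 1, 4, 7, 6, 5, so processing vertices in that order labels each vertex after all of its successors.
3: no outgoing edge → L
2: no outgoing edge → L
1: →2(L), so W
4: →2(L), so W
7: →3(L), so W
6: →3(L), so W
5: →6(W), 7(W), 4(W) — all W, so L
From 7, the L positions reachable in one move are: 3.

Move to 3.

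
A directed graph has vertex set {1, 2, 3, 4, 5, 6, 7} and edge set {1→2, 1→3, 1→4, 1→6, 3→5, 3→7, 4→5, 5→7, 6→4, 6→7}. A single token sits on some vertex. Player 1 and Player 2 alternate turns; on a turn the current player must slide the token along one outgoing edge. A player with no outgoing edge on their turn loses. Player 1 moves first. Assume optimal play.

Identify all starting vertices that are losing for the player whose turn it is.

2, 4, 7

Compute win/loss labels from the base case upward. A position with no move is L. Any other position is W if it can reach an L in one move, else L.
Every edge goes from a vertex to one that appears earlier in the order 2, 7, 5, 4, 3, 6, 1, so processing vertices in that order labels each vertex after all of its successors.
2: no outgoing edge → L
7: no outgoing edge → L
5: W (go to 7, an L position)
4: L (sole option 5(W) is W)
3: W (go to 7, an L position)
6: W (go to 4, an L position)
1: W (go to 4, an L position)
Reading off the rows marked L gives the requested list; there are 3 such vertices.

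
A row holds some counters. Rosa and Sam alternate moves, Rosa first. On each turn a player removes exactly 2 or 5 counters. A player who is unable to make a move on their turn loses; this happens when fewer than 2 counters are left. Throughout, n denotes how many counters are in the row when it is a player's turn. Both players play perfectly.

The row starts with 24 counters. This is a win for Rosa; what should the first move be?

Build the W/L table. Terminal = L. A non-terminal position is W if it has a move to some L; otherwise it is L.
n=0: no move → L
n=1: no move → L
n=2: can move to 0, which is L ⇒ W
n=3: can move to 1, which is L ⇒ W
n=4: the only move is to 2(W), a W ⇒ L
n=5: can move to 0, which is L ⇒ W
n=6: can move to 4, which is L ⇒ W
n=7: moves to 5(W), 2(W); every one is W ⇒ L
n=8: moves to 6(W), 3(W); every one is W ⇒ L
n=9: can move to 7, which is L ⇒ W
n=10: can move to 8, which is L ⇒ W
n=11: moves to 9(W), 6(W); every one is W ⇒ L
n=12: can move to 7, which is L ⇒ W
n=13: can move to 11, which is L ⇒ W
n=14: moves to 12(W), 9(W); every one is W ⇒ L
n=15: moves to 13(W), 10(W); every one is W ⇒ L
n=16: can move to 14, which is L ⇒ W
n=17: can move to 15, which is L ⇒ W
n=18: moves to 16(W), 13(W); every one is W ⇒ L
n=19: can move to 14, which is L ⇒ W
n=20: can move to 18, which is L ⇒ W
n=21: moves to 19(W), 16(W); every one is W ⇒ L
n=22: moves to 20(W), 17(W); every one is W ⇒ L
n=23: can move to 21, which is L ⇒ W
n=24: can move to 22, which is L ⇒ W
From 24, the L positions reachable in one move are: 22.

Remove 2, leaving 22.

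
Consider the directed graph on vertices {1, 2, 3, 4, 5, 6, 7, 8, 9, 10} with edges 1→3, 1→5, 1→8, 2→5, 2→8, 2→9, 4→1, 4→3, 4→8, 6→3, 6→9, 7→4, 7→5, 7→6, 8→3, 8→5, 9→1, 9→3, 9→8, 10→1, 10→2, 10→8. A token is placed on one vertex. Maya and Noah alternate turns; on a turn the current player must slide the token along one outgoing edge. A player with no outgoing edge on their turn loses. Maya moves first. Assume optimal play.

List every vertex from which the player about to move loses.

Use the standard recursion: the mover loses at a terminal position; elsewhere, the mover wins exactly when some move hands the opponent an L position.
Every edge goes from a vertex to one that appears earlier in the order 5, 3, 8, 1, 4, 9, 6, 2, 10, 7, so processing vertices in that order labels each vertex after all of its successors.
5: no outgoing edge → L
3: no outgoing edge → L
8: W (go to 3, an L position)
1: W (go to 3, an L position)
4: W (go to 3, an L position)
9: W (go to 3, an L position)
6: W (go to 3, an L position)
2: W (go to 5, an L position)
10: L (options 2(W), 1(W), 8(W) are all W)
7: W (go to 5, an L position)
The losing starting vertices are exactly the entries labelled L in this table (3 of them).

3, 5, 10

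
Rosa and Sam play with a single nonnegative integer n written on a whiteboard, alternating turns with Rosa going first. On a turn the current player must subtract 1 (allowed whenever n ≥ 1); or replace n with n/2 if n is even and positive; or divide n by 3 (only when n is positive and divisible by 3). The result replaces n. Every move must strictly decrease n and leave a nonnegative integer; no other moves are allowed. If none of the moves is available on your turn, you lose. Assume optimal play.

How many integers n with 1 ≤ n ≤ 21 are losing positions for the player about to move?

Work bottom-up. With no move the player to move loses. Otherwise the position is W if at least one move leads to an L position for the opponent, and L if every move leads to a W.
n=0: no move → L
n=1: W (go to 0, an L position)
n=2: L (sole option 1(W) is W)
n=3: W (go to 2, an L position)
n=4: W (go to 2, an L position)
n=5: L (sole option 4(W) is W)
n=6: W (go to 2, an L position)
n=7: L (sole option 6(W) is W)
n=8: W (go to 7, an L position)
n=9: L (options 3(W), 8(W) are all W)
n=10: W (go to 5, an L position)
n=11: L (sole option 10(W) is W)
n=12: W (go to 11, an L position)
n=13: L (sole option 12(W) is W)
n=14: W (go to 7, an L position)
n=15: W (go to 5, an L position)
n=16: L (options 8(W), 15(W) are all W)
n=17: W (go to 16, an L position)
n=18: W (go to 9, an L position)
n=19: L (sole option 18(W) is W)
n=20: W (go to 19, an L position)
n=21: W (go to 7, an L position)
L entries with 1 ≤ n ≤ 21 (n=0 is outside the asked range and is not counted): n = 2, 5, 7, 9, 11, 13, 16, 19; that makes 8.

8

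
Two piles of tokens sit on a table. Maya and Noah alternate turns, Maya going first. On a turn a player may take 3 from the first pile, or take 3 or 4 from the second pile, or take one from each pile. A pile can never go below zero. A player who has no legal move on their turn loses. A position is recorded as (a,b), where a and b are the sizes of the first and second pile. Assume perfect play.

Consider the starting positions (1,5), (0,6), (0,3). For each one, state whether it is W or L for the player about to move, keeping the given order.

(1,5): L, (0,6): W, (0,3): W

Compute win/loss labels from the base case upward. A position with no move is L. Any other position is W if it can reach an L in one move, else L.
No move ever increases a pile, so every position that can arise here has a ≤ 1 and b ≤ 6; it is enough to label the cells with 0 ≤ a ≤ 1 and 0 ≤ b ≤ 6.
Every move lowers a or b (never raises either), so fill the grid row by row in increasing a, and left to right within a row: each cell's successors are then already labelled.
      b=0  b=1  b=2  b=3  b=4  b=5  b=6
a=0:    L    L    L    W    W    W    W
a=1:    L    W    W    W    W    L    L
Cells with no legal move (terminal, hence L): (0,0), (0,1), (0,2), (1,0).
The remaining L cells, each justified by listing all of its moves:
(1,5): moves to (1,2)(W), (1,1)(W), (0,4)(W); every one is W ⇒ L
(1,6): moves to (1,3)(W), (1,2)(W), (0,5)(W); every one is W ⇒ L
Every other cell has at least one move into one of the L cells above, so it is W.
(1,5): one of the L cells justified above, so L
(0,6): the move to (0,2) reaches an L cell, so W
(0,3): the move to (0,0) reaches an L cell, so W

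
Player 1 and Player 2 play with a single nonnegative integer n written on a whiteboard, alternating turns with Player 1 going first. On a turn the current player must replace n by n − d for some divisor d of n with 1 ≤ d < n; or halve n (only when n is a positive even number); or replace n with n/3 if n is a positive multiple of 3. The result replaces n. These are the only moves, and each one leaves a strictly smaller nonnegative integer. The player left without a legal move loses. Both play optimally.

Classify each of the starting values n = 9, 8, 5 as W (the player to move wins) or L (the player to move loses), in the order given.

Use the standard recursion: the mover loses at a terminal position; elsewhere, the mover wins exactly when some move hands the opponent an L position.
n=0: no move → L
n=1: no move → L
n=2: reaches L-position 1 → W
n=3: reaches L-position 1 → W
n=4: only reaches 2(W), 3(W), all W → L
n=5: reaches L-position 4 → W
n=6: reaches L-position 4 → W
n=7: only reaches 6(W), which is W → L
n=8: reaches L-position 4 → W
n=9: only reaches 3(W), 6(W), 8(W), all W → L

9: L, 8: W, 5: W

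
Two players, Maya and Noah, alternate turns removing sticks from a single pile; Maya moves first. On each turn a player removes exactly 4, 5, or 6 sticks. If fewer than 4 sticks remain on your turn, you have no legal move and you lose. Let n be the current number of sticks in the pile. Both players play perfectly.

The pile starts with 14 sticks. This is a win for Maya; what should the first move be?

Build the W/L table. Terminal = L. A non-terminal position is W if it has a move to some L; otherwise it is L.
n=0: no move → L
n=1: no move → L
n=2: no move → L
n=3: no move → L
n=4: →0(L), so W
n=5: →1(L), so W
n=6: →2(L), so W
n=7: →3(L), so W
n=8: →3(L), so W
n=9: →3(L), so W
n=10: →6(W), 5(W), 4(W) — all W, so L
n=11: →7(W), 6(W), 5(W) — all W, so L
n=12: →8(W), 7(W), 6(W) — all W, so L
n=13: →9(W), 8(W), 7(W) — all W, so L
n=14: →10(L), so W
From 14, the L positions reachable in one move are: 10.

Remove 4, leaving 10.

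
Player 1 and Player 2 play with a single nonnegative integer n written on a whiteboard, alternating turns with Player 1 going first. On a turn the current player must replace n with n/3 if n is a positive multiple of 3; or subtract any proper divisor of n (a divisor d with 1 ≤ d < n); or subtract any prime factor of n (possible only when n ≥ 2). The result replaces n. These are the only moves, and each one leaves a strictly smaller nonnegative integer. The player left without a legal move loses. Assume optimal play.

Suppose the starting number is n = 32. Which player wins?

Positions with no move are L. A position that does have a move is losing for the player to move precisely when every available move leads to a winning position for the opponent. Fill in the labels:
n=0: no move → L
n=1: no move → L
n=2: can move to 0, which is L ⇒ W
n=3: can move to 0, which is L ⇒ W
n=4: moves to 2(W), 3(W); every one is W ⇒ L
n=5: can move to 0, which is L ⇒ W
n=6: can move to 4, which is L ⇒ W
n=7: can move to 0, which is L ⇒ W
n=8: can move to 4, which is L ⇒ W
n=9: moves to 3(W), 6(W), 8(W); every one is W ⇒ L
n=10: can move to 9, which is L ⇒ W
n=11: can move to 0, which is L ⇒ W
n=12: can move to 4, which is L ⇒ W
n=13: can move to 0, which is L ⇒ W
n=14: moves to 7(W), 12(W), 13(W); every one is W ⇒ L
n=15: can move to 14, which is L ⇒ W
n=16: can move to 14, which is L ⇒ W
n=17: can move to 0, which is L ⇒ W
n=18: can move to 9, which is L ⇒ W
n=19: can move to 0, which is L ⇒ W
n=20: moves to 10(W), 15(W), 16(W), 18(W), 19(W); every one is W ⇒ L
n=21: can move to 14, which is L ⇒ W
n=22: can move to 20, which is L ⇒ W
n=23: can move to 0, which is L ⇒ W
n=24: can move to 20, which is L ⇒ W
n=25: can move to 20, which is L ⇒ W
n=26: moves to 13(W), 24(W), 25(W); every one is W ⇒ L
n=27: can move to 9, which is L ⇒ W
n=28: can move to 14, which is L ⇒ W
n=29: can move to 0, which is L ⇒ W
n=30: can move to 20, which is L ⇒ W
n=31: can move to 0, which is L ⇒ W
n=32: moves to 16(W), 24(W), 28(W), 30(W), 31(W); every one is W ⇒ L
The starting position 32 is L: whatever Player 1 does, the opponent receives a W position.

Player 2 wins.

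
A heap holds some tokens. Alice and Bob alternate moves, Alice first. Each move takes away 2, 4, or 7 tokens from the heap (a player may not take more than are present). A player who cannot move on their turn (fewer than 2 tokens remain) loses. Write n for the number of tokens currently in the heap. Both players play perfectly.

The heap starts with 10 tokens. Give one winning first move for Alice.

Compute win/loss labels from the base case upward. A position with no move is L. Any other position is W if it can reach an L in one move, else L.
n=0: no move → L
n=1: no move → L
n=2: can move to 0, which is L ⇒ W
n=3: can move to 1, which is L ⇒ W
n=4: can move to 0, which is L ⇒ W
n=5: can move to 1, which is L ⇒ W
n=6: moves to 4(W), 2(W); every one is W ⇒ L
n=7: can move to 0, which is L ⇒ W
n=8: can move to 6, which is L ⇒ W
n=9: moves to 7(W), 5(W), 2(W); every one is W ⇒ L
n=10: can move to 6, which is L ⇒ W
From 10, the L positions reachable in one move are: 6.

Remove 4, leaving 6.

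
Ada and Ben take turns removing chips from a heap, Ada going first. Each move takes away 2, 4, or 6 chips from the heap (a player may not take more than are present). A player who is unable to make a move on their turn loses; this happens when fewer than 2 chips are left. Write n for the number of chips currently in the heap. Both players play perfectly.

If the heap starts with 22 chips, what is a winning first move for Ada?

Work bottom-up. With no move the player to move loses. Otherwise the position is W if at least one move leads to an L position for the opponent, and L if every move leads to a W.
n=0: no move → L
n=1: no move → L
n=2: →0(L), so W
n=3: →1(L), so W
n=4: →0(L), so W
n=5: →1(L), so W
n=6: →0(L), so W
n=7: →1(L), so W
n=8: →6(W), 4(W), 2(W) — all W, so L
n=9: →7(W), 5(W), 3(W) — all W, so L
n=10: →8(L), so W
n=11: →9(L), so W
n=12: →8(L), so W
n=13: →9(L), so W
n=14: →8(L), so W
n=15: →9(L), so W
n=16: →14(W), 12(W), 10(W) — all W, so L
n=17: →15(W), 13(W), 11(W) — all W, so L
n=18: →16(L), so W
n=19: →17(L), so W
n=20: →16(L), so W
n=21: →17(L), so W
n=22: →16(L), so W
From 22, the L positions reachable in one move are: 16.

Remove 6, leaving 16.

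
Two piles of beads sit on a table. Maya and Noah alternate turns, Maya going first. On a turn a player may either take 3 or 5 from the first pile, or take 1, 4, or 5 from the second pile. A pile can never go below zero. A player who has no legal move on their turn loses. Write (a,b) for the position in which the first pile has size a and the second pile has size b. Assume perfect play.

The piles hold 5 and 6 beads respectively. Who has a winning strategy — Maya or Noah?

Label each position W (a win for the player to move) or L (a loss). A position with no legal move is L; any other position is W exactly when some move reaches an L, and L when every move reaches a W.
No move ever increases a pile, so every position that can arise here has a ≤ 5 and b ≤ 6; it is enough to label the cells with 0 ≤ a ≤ 5 and 0 ≤ b ≤ 6.
Every move lowers a or b (never raises either), so fill the grid row by row in increasing a, and left to right within a row: each cell's successors are then already labelled.
      b=0  b=1  b=2  b=3  b=4  b=5  b=6
a=0:    L    W    L    W    W    W    W
a=1:    L    W    L    W    W    W    W
a=2:    L    W    L    W    W    W    W
a=3:    W    L    W    L    W    W    W
a=4:    W    L    W    L    W    W    W
a=5:    W    L    W    L    W    W    W
Cells with no legal move (terminal, hence L): (0,0), (1,0), (2,0).
The remaining L cells, each justified by listing all of its moves:
(0,2): →(0,1)(W) only, which is W, so L
(1,2): →(1,1)(W) only, which is W, so L
(2,2): →(2,1)(W) only, which is W, so L
(3,1): →(0,1)(W), (3,0)(W) — all W, so L
(3,3): →(0,3)(W), (3,2)(W) — all W, so L
(4,1): →(1,1)(W), (4,0)(W) — all W, so L
(4,3): →(1,3)(W), (4,2)(W) — all W, so L
(5,1): →(2,1)(W), (0,1)(W), (5,0)(W) — all W, so L
(5,3): →(2,3)(W), (0,3)(W), (5,2)(W) — all W, so L
Every other cell has at least one move into one of the L cells above, so it is W.
The starting position (5,6) is W: Maya should move to (5,1), handing over an L position.

Maya wins.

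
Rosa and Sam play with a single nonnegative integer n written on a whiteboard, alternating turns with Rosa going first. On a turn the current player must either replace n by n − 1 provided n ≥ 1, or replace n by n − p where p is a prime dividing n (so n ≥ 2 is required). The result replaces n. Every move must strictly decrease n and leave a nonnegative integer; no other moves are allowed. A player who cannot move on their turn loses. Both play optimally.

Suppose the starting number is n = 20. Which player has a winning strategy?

Positions with no move are L. A position that does have a move is losing for the player to move precisely when every available move leads to a winning position for the opponent. Fill in the labels:
n=0: no move → L
n=1: can move to 0, which is L ⇒ W
n=2: can move to 0, which is L ⇒ W
n=3: can move to 0, which is L ⇒ W
n=4: moves to 2(W), 3(W); every one is W ⇒ L
n=5: can move to 0, which is L ⇒ W
n=6: can move to 4, which is L ⇒ W
n=7: can move to 0, which is L ⇒ W
n=8: moves to 6(W), 7(W); every one is W ⇒ L
n=9: can move to 8, which is L ⇒ W
n=10: can move to 8, which is L ⇒ W
n=11: can move to 0, which is L ⇒ W
n=12: moves to 9(W), 10(W), 11(W); every one is W ⇒ L
n=13: can move to 0, which is L ⇒ W
n=14: can move to 12, which is L ⇒ W
n=15: can move to 12, which is L ⇒ W
n=16: moves to 14(W), 15(W); every one is W ⇒ L
n=17: can move to 0, which is L ⇒ W
n=18: can move to 16, which is L ⇒ W
n=19: can move to 0, which is L ⇒ W
n=20: moves to 15(W), 18(W), 19(W); every one is W ⇒ L
Every move from 20 reaches a W position, so the mover loses.

Sam wins.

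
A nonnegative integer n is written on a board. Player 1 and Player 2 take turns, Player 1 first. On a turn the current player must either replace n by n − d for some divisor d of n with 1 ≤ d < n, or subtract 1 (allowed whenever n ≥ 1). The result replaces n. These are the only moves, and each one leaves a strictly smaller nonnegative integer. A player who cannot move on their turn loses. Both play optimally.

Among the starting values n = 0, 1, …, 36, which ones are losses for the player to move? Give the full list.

Label each position W (a win for the player to move) or L (a loss). A position with no legal move is L; any other position is W exactly when some move reaches an L, and L when every move reaches a W.
n=0: no move → L
n=1: →0(L), so W
n=2: →1(W) only, which is W, so L
n=3: →2(L), so W
n=4: →2(L), so W
n=5: →4(W) only, which is W, so L
n=6: →5(L), so W
n=7: →6(W) only, which is W, so L
n=8: →7(L), so W
n=9: →6(W), 8(W) — all W, so L
n=10: →5(L), so W
n=11: →10(W) only, which is W, so L
n=12: →9(L), so W
n=13: →12(W) only, which is W, so L
n=14: →7(L), so W
n=15: →10(W), 12(W), 14(W) — all W, so L
n=16: →15(L), so W
n=17: →16(W) only, which is W, so L
n=18: →9(L), so W
n=19: →18(W) only, which is W, so L
n=20: →15(L), so W
n=21: →14(W), 18(W), 20(W) — all W, so L
n=22: →11(L), so W
n=23: →22(W) only, which is W, so L
n=24: →21(L), so W
n=25: →20(W), 24(W) — all W, so L
n=26: →13(L), so W
n=27: →18(W), 24(W), 26(W) — all W, so L
n=28: →21(L), so W
n=29: →28(W) only, which is W, so L
n=30: →15(L), so W
n=31: →30(W) only, which is W, so L
n=32: →31(L), so W
n=33: →22(W), 30(W), 32(W) — all W, so L
n=34: →17(L), so W
n=35: →28(W), 30(W), 34(W) — all W, so L
n=36: →27(L), so W
Reading off the rows marked L gives the requested list; there are 18 such values of n.

0, 2, 5, 7, 9, 11, 13, 15, 17, 19, 21, 23, 25, 27, 29, 31, 33, 35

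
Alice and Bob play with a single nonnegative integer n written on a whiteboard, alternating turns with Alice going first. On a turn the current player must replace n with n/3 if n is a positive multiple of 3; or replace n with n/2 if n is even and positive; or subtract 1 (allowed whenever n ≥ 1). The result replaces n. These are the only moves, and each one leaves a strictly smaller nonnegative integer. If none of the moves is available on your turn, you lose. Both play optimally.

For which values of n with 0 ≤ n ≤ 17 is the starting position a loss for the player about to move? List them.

Label each position W (a win for the player to move) or L (a loss). A position with no legal move is L; any other position is W exactly when some move reaches an L, and L when every move reaches a W.
n=0: no move → L
n=1: →0(L), so W
n=2: →1(W) only, which is W, so L
n=3: →2(L), so W
n=4: →2(L), so W
n=5: →4(W) only, which is W, so L
n=6: →2(L), so W
n=7: →6(W) only, which is W, so L
n=8: →7(L), so W
n=9: →3(W), 8(W) — all W, so L
n=10: →5(L), so W
n=11: →10(W) only, which is W, so L
n=12: →11(L), so W
n=13: →12(W) only, which is W, so L
n=14: →7(L), so W
n=15: →5(L), so W
n=16: →8(W), 15(W) — all W, so L
n=17: →16(L), so W
Reading off the rows marked L gives the requested list; there are 8 such values of n.

0, 2, 5, 7, 9, 11, 13, 16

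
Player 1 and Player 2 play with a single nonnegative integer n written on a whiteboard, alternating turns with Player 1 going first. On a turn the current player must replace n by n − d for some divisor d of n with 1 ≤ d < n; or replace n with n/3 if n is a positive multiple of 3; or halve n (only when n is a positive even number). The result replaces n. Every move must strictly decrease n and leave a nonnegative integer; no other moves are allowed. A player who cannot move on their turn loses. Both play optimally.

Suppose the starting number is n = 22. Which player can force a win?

Use the standard recursion: the mover loses at a terminal position; elsewhere, the mover wins exactly when some move hands the opponent an L position.
n=0: no move → L
n=1: no move → L
n=2: →1(L), so W
n=3: →1(L), so W
n=4: →2(W), 3(W) — all W, so L
n=5: →4(L), so W
n=6: →4(L), so W
n=7: →6(W) only, which is W, so L
n=8: →4(L), so W
n=9: →3(W), 6(W), 8(W) — all W, so L
n=10: →9(L), so W
n=11: →10(W) only, which is W, so L
n=12: →4(L), so W
n=13: →12(W) only, which is W, so L
n=14: →7(L), so W
n=15: →5(W), 10(W), 12(W), 14(W) — all W, so L
n=16: →15(L), so W
n=17: →16(W) only, which is W, so L
n=18: →9(L), so W
n=19: →18(W) only, which is W, so L
n=20: →15(L), so W
n=21: →7(L), so W
n=22: →11(L), so W
The starting position 22 is W: Player 1 should move to 11, handing over an L position.

Player 1 wins.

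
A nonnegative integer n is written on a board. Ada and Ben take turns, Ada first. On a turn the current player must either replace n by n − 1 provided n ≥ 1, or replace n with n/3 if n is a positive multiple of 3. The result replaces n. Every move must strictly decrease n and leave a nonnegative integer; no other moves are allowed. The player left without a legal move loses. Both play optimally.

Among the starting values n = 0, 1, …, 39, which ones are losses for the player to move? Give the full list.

Compute win/loss labels from the base case upward. A position with no move is L. Any other position is W if it can reach an L in one move, else L.
n=0: no move → L
n=1: W (go to 0, an L position)
n=2: L (sole option 1(W) is W)
n=3: W (go to 2, an L position)
n=4: L (sole option 3(W) is W)
n=5: W (go to 4, an L position)
n=6: W (go to 2, an L position)
n=7: L (sole option 6(W) is W)
n=8: W (go to 7, an L position)
n=9: L (options 3(W), 8(W) are all W)
n=10: W (go to 9, an L position)
n=11: L (sole option 10(W) is W)
n=12: W (go to 4, an L position)
n=13: L (sole option 12(W) is W)
n=14: W (go to 13, an L position)
n=15: L (options 5(W), 14(W) are all W)
n=16: W (go to 15, an L position)
n=17: L (sole option 16(W) is W)
n=18: W (go to 17, an L position)
n=19: L (sole option 18(W) is W)
n=20: W (go to 19, an L position)
n=21: W (go to 7, an L position)
n=22: L (sole option 21(W) is W)
n=23: W (go to 22, an L position)
n=24: L (options 8(W), 23(W) are all W)
n=25: W (go to 24, an L position)
n=26: L (sole option 25(W) is W)
n=27: W (go to 9, an L position)
n=28: L (sole option 27(W) is W)
n=29: W (go to 28, an L position)
n=30: L (options 10(W), 29(W) are all W)
n=31: W (go to 30, an L position)
n=32: L (sole option 31(W) is W)
n=33: W (go to 11, an L position)
n=34: L (sole option 33(W) is W)
n=35: W (go to 34, an L position)
n=36: L (options 12(W), 35(W) are all W)
n=37: W (go to 36, an L position)
n=38: L (sole option 37(W) is W)
n=39: W (go to 13, an L position)
The losing starting values of n are exactly the entries labelled L in this table (19 of them).

0, 2, 4, 7, 9, 11, 13, 15, 17, 19, 22, 24, 26, 28, 30, 32, 34, 36, 38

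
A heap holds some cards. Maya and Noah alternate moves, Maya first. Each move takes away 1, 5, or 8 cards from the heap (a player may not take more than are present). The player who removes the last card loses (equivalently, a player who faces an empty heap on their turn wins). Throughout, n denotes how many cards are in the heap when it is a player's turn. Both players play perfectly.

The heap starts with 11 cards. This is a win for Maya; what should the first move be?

Build the W/L table. Terminal = W. A non-terminal position is W if it has a move to some L; otherwise it is L.
n=0: no move; the opponent has just taken the last card and therefore loses → W
n=1: →0(W) only, which is W, so L
n=2: →1(L), so W
n=3: →2(W) only, which is W, so L
n=4: →3(L), so W
n=5: →4(W), 0(W) — all W, so L
n=6: →5(L), so W
n=7: →6(W), 2(W) — all W, so L
n=8: →7(L), so W
n=9: →1(L), so W
n=10: →5(L), so W
n=11: →3(L), so W
From 11, the L positions reachable in one move are: 3.

Remove 8, leaving 3.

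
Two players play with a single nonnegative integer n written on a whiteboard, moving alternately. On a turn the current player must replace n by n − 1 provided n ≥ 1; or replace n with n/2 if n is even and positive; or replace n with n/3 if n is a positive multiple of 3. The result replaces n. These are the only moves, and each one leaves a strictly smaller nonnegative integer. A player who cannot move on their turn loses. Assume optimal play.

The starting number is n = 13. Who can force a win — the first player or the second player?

The second player wins.

Compute win/loss labels from the base case upward. A position with no move is L. Any other position is W if it can reach an L in one move, else L.
n=0: no move → L
n=1: W (go to 0, an L position)
n=2: L (sole option 1(W) is W)
n=3: W (go to 2, an L position)
n=4: W (go to 2, an L position)
n=5: L (sole option 4(W) is W)
n=6: W (go to 2, an L position)
n=7: L (sole option 6(W) is W)
n=8: W (go to 7, an L position)
n=9: L (options 3(W), 8(W) are all W)
n=10: W (go to 5, an L position)
n=11: L (sole option 10(W) is W)
n=12: W (go to 11, an L position)
n=13: L (sole option 12(W) is W)
Every move from 13 reaches a W position, so the mover loses.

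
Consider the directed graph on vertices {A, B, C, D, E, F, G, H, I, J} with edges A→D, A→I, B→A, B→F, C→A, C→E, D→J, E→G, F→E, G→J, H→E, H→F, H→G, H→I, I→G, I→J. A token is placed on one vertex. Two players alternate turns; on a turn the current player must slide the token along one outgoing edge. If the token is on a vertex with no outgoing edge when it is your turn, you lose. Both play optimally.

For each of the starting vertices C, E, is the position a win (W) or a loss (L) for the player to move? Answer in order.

Positions with no move are L. A position that does have a move is losing for the player to move precisely when every available move leads to a winning position for the opponent. Fill in the labels:
Every edge goes from a vertex to one that appears earlier in the order J, G, D, I, E, F, H, A, B, C, so processing vertices in that order labels each vertex after all of its successors.
J: no outgoing edge → L
G: reaches L-position J → W
D: reaches L-position J → W
I: reaches L-position J → W
E: only reaches G(W), which is W → L
F: reaches L-position E → W
H: reaches L-position E → W
A: only reaches I(W), D(W), all W → L
B: reaches L-position A → W
C: reaches L-position A → W

C: W, E: L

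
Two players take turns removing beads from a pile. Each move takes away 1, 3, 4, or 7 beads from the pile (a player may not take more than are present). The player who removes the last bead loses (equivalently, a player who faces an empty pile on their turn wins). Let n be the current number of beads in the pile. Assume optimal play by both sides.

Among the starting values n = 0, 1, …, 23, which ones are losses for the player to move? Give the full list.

1, 3, 9, 11, 17, 19

Classify positions by backward induction: terminal positions (no move available) are W. From any other position, the mover wins iff some move reaches an L.
n=0: no move; the opponent has just taken the last bead and therefore loses → W
n=1: L (sole option 0(W) is W)
n=2: W (go to 1, an L position)
n=3: L (options 2(W), 0(W) are all W)
n=4: W (go to 3, an L position)
n=5: W (go to 1, an L position)
n=6: W (go to 3, an L position)
n=7: W (go to 3, an L position)
n=8: W (go to 1, an L position)
n=9: L (options 8(W), 6(W), 5(W), 2(W) are all W)
n=10: W (go to 9, an L position)
n=11: L (options 10(W), 8(W), 7(W), 4(W) are all W)
n=12: W (go to 11, an L position)
n=13: W (go to 9, an L position)
n=14: W (go to 11, an L position)
n=15: W (go to 11, an L position)
n=16: W (go to 9, an L position)
n=17: L (options 16(W), 14(W), 13(W), 10(W) are all W)
n=18: W (go to 17, an L position)
n=19: L (options 18(W), 16(W), 15(W), 12(W) are all W)
n=20: W (go to 19, an L position)
n=21: W (go to 17, an L position)
n=22: W (go to 19, an L position)
n=23: W (go to 19, an L position)
The losing starting values of n are exactly the entries labelled L in this table (6 of them).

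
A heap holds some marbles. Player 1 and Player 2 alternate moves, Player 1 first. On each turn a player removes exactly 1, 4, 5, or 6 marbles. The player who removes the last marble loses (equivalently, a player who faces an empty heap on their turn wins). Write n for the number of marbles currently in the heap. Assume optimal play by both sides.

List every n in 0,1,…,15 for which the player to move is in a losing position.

1, 3, 10, 12

Compute win/loss labels from the base case upward. A position with no move is W. Any other position is W if it can reach an L in one move, else L.
n=0: no move; the opponent has just taken the last marble and therefore loses → W
n=1: L (sole option 0(W) is W)
n=2: W (go to 1, an L position)
n=3: L (sole option 2(W) is W)
n=4: W (go to 3, an L position)
n=5: W (go to 1, an L position)
n=6: W (go to 1, an L position)
n=7: W (go to 3, an L position)
n=8: W (go to 3, an L position)
n=9: W (go to 3, an L position)
n=10: L (options 9(W), 6(W), 5(W), 4(W) are all W)
n=11: W (go to 10, an L position)
n=12: L (options 11(W), 8(W), 7(W), 6(W) are all W)
n=13: W (go to 12, an L position)
n=14: W (go to 10, an L position)
n=15: W (go to 10, an L position)
Reading off the rows marked L gives the requested list; there are 4 such values of n.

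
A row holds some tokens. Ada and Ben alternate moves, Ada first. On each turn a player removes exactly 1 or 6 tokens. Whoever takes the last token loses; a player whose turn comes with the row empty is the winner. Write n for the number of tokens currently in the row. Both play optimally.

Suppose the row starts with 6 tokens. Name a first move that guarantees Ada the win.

Remove 1, leaving 5.

Classify positions by backward induction: terminal positions (no move available) are W. From any other position, the mover wins iff some move reaches an L.
n=0: no move; the opponent has just taken the last token and therefore loses → W
n=1: only reaches 0(W), which is W → L
n=2: reaches L-position 1 → W
n=3: only reaches 2(W), which is W → L
n=4: reaches L-position 3 → W
n=5: only reaches 4(W), which is W → L
n=6: reaches L-position 5 → W
From 6, the L positions reachable in one move are: 5.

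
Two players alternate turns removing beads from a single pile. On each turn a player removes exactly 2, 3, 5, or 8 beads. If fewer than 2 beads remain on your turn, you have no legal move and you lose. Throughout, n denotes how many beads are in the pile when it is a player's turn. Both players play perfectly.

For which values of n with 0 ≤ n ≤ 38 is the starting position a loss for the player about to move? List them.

Work bottom-up. With no move the player to move loses. Otherwise the position is W if at least one move leads to an L position for the opponent, and L if every move leads to a W.
n=0: no move → L
n=1: no move → L
n=2: reaches L-position 0 → W
n=3: reaches L-position 1 → W
n=4: reaches L-position 1 → W
n=5: reaches L-position 0 → W
n=6: reaches L-position 1 → W
n=7: only reaches 5(W), 4(W), 2(W), all W → L
n=8: reaches L-position 0 → W
n=9: reaches L-position 7 → W
n=10: reaches L-position 7 → W
n=11: only reaches 9(W), 8(W), 6(W), 3(W), all W → L
n=12: reaches L-position 7 → W
n=13: reaches L-position 11 → W
n=14: reaches L-position 11 → W
n=15: reaches L-position 7 → W
n=16: reaches L-position 11 → W
n=17: only reaches 15(W), 14(W), 12(W), 9(W), all W → L
n=18: only reaches 16(W), 15(W), 13(W), 10(W), all W → L
n=19: reaches L-position 17 → W
n=20: reaches L-position 18 → W
n=21: reaches L-position 18 → W
n=22: reaches L-position 17 → W
n=23: reaches L-position 18 → W
n=24: only reaches 22(W), 21(W), 19(W), 16(W), all W → L
n=25: reaches L-position 17 → W
n=26: reaches L-position 24 → W
n=27: reaches L-position 24 → W
n=28: only reaches 26(W), 25(W), 23(W), 20(W), all W → L
n=29: reaches L-position 24 → W
n=30: reaches L-position 28 → W
n=31: reaches L-position 28 → W
n=32: reaches L-position 24 → W
n=33: reaches L-position 28 → W
n=34: only reaches 32(W), 31(W), 29(W), 26(W), all W → L
n=35: only reaches 33(W), 32(W), 30(W), 27(W), all W → L
n=36: reaches L-position 34 → W
n=37: reaches L-position 35 → W
n=38: reaches L-position 35 → W
Reading off the rows marked L gives the requested list; there are 10 such values of n.

0, 1, 7, 11, 17, 18, 24, 28, 34, 35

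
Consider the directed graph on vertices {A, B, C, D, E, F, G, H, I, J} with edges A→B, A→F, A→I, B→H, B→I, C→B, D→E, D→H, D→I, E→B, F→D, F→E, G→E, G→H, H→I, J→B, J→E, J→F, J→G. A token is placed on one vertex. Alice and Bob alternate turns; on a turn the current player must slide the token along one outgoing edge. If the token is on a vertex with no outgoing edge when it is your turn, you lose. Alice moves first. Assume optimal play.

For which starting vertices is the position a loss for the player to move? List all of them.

C, E, I

Work bottom-up. With no move the player to move loses. Otherwise the position is W if at least one move leads to an L position for the opponent, and L if every move leads to a W.
Every edge goes from a vertex to one that appears earlier in the order I, H, B, E, D, F, G, J, A, C, so processing vertices in that order labels each vertex after all of its successors.
I: no outgoing edge → L
H: reaches L-position I → W
B: reaches L-position I → W
E: only reaches B(W), which is W → L
D: reaches L-position E → W
F: reaches L-position E → W
G: reaches L-position E → W
J: reaches L-position E → W
A: reaches L-position I → W
C: only reaches B(W), which is W → L
The losing starting vertices are exactly the entries labelled L in this table (3 of them).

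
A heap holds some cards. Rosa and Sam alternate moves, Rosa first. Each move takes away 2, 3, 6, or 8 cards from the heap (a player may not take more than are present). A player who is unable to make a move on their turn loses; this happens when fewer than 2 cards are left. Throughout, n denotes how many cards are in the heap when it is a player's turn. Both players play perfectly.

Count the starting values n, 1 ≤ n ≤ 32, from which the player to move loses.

Use the standard recursion: the mover loses at a terminal position; elsewhere, the mover wins exactly when some move hands the opponent an L position.
n=0: no move → L
n=1: no move → L
n=2: can move to 0, which is L ⇒ W
n=3: can move to 1, which is L ⇒ W
n=4: can move to 1, which is L ⇒ W
n=5: moves to 3(W), 2(W); every one is W ⇒ L
n=6: can move to 0, which is L ⇒ W
n=7: can move to 5, which is L ⇒ W
n=8: can move to 5, which is L ⇒ W
n=9: can move to 1, which is L ⇒ W
n=10: moves to 8(W), 7(W), 4(W), 2(W); every one is W ⇒ L
n=11: can move to 5, which is L ⇒ W
n=12: can move to 10, which is L ⇒ W
n=13: can move to 10, which is L ⇒ W
n=14: moves to 12(W), 11(W), 8(W), 6(W); every one is W ⇒ L
n=15: moves to 13(W), 12(W), 9(W), 7(W); every one is W ⇒ L
n=16: can move to 14, which is L ⇒ W
n=17: can move to 15, which is L ⇒ W
n=18: can move to 15, which is L ⇒ W
n=19: moves to 17(W), 16(W), 13(W), 11(W); every one is W ⇒ L
n=20: can move to 14, which is L ⇒ W
n=21: can move to 19, which is L ⇒ W
n=22: can move to 19, which is L ⇒ W
n=23: can move to 15, which is L ⇒ W
n=24: moves to 22(W), 21(W), 18(W), 16(W); every one is W ⇒ L
n=25: can move to 19, which is L ⇒ W
n=26: can move to 24, which is L ⇒ W
n=27: can move to 24, which is L ⇒ W
n=28: moves to 26(W), 25(W), 22(W), 20(W); every one is W ⇒ L
n=29: moves to 27(W), 26(W), 23(W), 21(W); every one is W ⇒ L
n=30: can move to 28, which is L ⇒ W
n=31: can move to 29, which is L ⇒ W
n=32: can move to 29, which is L ⇒ W
L entries with 1 ≤ n ≤ 32 (n=0 is outside the asked range and is not counted): n = 1, 5, 10, 14, 15, 19, 24, 28, 29; that makes 9.

9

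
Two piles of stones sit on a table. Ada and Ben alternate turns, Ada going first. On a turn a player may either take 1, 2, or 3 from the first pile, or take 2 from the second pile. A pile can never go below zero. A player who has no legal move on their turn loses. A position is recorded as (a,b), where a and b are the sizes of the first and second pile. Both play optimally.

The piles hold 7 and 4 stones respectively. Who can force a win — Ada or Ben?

Build the W/L table. Terminal = L. A non-terminal position is W if it has a move to some L; otherwise it is L.
No move ever increases a pile, so every position that can arise here has a ≤ 7 and b ≤ 4; it is enough to label the cells with 0 ≤ a ≤ 7 and 0 ≤ b ≤ 4.
Every move lowers a or b (never raises either), so fill the grid row by row in increasing a, and left to right within a row: each cell's successors are then already labelled.
      b=0  b=1  b=2  b=3  b=4
a=0:    L    L    W    W    L
a=1:    W    W    L    L    W
a=2:    W    W    W    W    W
a=3:    W    W    W    W    W
a=4:    L    L    W    W    L
a=5:    W    W    L    L    W
a=6:    W    W    W    W    W
a=7:    W    W    W    W    W
Cells with no legal move (terminal, hence L): (0,0), (0,1).
The remaining L cells, each justified by listing all of its moves:
(0,4): only reaches (0,2)(W), which is W → L
(1,2): only reaches (0,2)(W), (1,0)(W), all W → L
(1,3): only reaches (0,3)(W), (1,1)(W), all W → L
(4,0): only reaches (3,0)(W), (2,0)(W), (1,0)(W), all W → L
(4,1): only reaches (3,1)(W), (2,1)(W), (1,1)(W), all W → L
(4,4): only reaches (3,4)(W), (2,4)(W), (1,4)(W), (4,2)(W), all W → L
(5,2): only reaches (4,2)(W), (3,2)(W), (2,2)(W), (5,0)(W), all W → L
(5,3): only reaches (4,3)(W), (3,3)(W), (2,3)(W), (5,1)(W), all W → L
Every other cell has at least one move into one of the L cells above, so it is W.
From (7,4) Ada can move to (4,4), reaching an L position.

Ada wins.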